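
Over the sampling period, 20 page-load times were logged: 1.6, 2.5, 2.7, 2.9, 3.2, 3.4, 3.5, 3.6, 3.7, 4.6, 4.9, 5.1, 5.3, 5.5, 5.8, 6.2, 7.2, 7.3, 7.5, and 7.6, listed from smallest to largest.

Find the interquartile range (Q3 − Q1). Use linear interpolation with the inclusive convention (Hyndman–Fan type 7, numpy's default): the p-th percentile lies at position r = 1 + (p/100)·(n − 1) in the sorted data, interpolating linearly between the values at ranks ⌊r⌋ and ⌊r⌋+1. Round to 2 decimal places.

n = 20.
P25: r = 5.75; ranks 5–6 are 3.2, 3.4; interpolating gives 3.35.
P75: r = 15.25; ranks 15–16 are 5.8, 6.2; interpolating gives 5.9.
Difference: 5.9 − 3.35 = 2.55.

2.55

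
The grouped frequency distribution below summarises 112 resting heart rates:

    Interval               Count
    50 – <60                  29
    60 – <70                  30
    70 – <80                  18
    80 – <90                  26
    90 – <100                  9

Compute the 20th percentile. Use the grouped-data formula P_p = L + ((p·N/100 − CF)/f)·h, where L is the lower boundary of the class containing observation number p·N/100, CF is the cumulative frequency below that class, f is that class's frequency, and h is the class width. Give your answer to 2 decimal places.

N = 112; target position k = 20/100 · 112 = 22.4.
Cumulative frequencies: 29, 59, 77, 103, 112.
Observation 22.4 falls in the class 50 – <60.
L = 50, CF = 0, f = 29, h = 10.
P20 = 50 + ((22.4 − 0)/29)·10 = 50 + 7.72414 = 57.7241.

57.72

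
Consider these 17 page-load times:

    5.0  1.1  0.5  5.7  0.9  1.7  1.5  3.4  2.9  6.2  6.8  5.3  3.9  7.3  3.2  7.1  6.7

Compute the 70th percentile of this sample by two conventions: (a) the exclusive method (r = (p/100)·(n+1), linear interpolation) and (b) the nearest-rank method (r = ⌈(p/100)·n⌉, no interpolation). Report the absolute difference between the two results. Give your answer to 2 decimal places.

0.30

Sorted: 0.5, 0.9, 1.1, 1.5, 1.7, 2.9, 3.2, 3.4, 3.9, 5.0, 5.3, 5.7, 6.2, 6.7, 6.8, 7.1, 7.3.
n = 17.
(a) r = 12.6; between ranks 12 (5.7) and 13 (6.2): 6.
(b) the nearest-rank method: rank 12 → 5.7.
|6 − 5.7| = 0.3.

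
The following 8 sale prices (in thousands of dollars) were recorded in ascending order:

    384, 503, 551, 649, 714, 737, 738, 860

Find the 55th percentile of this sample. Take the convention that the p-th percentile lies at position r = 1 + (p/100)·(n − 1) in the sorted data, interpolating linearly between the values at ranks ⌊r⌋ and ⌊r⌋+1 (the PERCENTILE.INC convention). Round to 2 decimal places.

n = 8.
r = 1 + (55/100)·(8 − 1) = 1 + 3.85 = 4.85.
Rank 4 is 649 and rank 5 is 714.
Interpolate: 649 + 0.85·(714 − 649) = 649 + 0.85·65 = 704.25.

704.25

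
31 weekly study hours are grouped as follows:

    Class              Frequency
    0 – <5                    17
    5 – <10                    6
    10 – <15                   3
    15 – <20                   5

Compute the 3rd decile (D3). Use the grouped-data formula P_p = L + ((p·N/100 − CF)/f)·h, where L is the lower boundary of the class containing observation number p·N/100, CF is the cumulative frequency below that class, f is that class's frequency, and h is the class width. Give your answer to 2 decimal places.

2.74

N = 31; target position k = 30/100 · 31 = 9.3.
Cumulative frequencies: 17, 23, 26, 31.
Observation 9.3 falls in the class 0 – <5.
L = 0, CF = 0, f = 17, h = 5.
P30 = 0 + ((9.3 − 0)/17)·5 = 0 + 2.73529 = 2.73529.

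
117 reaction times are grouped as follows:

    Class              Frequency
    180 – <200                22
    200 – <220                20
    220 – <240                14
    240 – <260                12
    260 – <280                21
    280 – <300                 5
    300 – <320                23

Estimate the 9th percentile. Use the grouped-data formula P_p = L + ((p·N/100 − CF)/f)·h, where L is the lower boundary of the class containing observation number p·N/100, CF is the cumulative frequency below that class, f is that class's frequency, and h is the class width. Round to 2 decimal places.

N = 117; target position k = 9/100 · 117 = 10.53.
Cumulative frequencies: 22, 42, 56, 68, 89, 94, 117.
Observation 10.53 falls in the class 180 – <200.
L = 180, CF = 0, f = 22, h = 20.
P9 = 180 + ((10.53 − 0)/22)·20 = 180 + 9.57273 = 189.573.

189.57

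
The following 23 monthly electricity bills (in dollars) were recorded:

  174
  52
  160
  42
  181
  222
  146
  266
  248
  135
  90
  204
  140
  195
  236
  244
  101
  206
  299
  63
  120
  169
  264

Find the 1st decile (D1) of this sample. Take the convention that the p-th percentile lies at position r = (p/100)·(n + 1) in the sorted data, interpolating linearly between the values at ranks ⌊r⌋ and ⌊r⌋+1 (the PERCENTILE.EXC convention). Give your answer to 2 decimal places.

56.40

Sorted: 42, 52, 63, 90, 101, 120, 135, 140, 146, 160, 169, 174, 181, 195, 204, 206, 222, 236, 244, 248, 264, 266, 299.
n = 23.
r = (10/100)·(23 + 1) = 2.4.
Rank 2 is 52 and rank 3 is 63.
Interpolate: 52 + 0.4·(63 − 52) = 52 + 0.4·11 = 56.4.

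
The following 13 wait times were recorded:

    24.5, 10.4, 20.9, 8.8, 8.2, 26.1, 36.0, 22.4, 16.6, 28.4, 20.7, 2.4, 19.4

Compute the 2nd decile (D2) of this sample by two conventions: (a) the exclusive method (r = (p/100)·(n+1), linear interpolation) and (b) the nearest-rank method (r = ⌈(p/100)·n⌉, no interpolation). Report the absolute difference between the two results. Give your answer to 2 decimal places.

Sorted: 2.4, 8.2, 8.8, 10.4, 16.6, 19.4, 20.7, 20.9, 22.4, 24.5, 26.1, 28.4, 36.0.
n = 13.
(a) r = 2.8; between ranks 2 (8.2) and 3 (8.8): 8.68.
(b) the nearest-rank method: rank 3 → 8.8.
|8.68 − 8.8| = 0.12.

0.12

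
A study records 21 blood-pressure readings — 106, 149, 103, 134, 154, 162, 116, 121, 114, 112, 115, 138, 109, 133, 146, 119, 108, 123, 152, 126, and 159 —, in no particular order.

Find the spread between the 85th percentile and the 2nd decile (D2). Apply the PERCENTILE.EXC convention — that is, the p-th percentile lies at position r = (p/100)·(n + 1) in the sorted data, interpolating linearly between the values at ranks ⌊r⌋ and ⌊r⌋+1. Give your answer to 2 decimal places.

Sorted: 103, 106, 108, 109, 112, 114, 115, 116, 119, 121, 123, 126, 133, 134, 138, 146, 149, 152, 154, 159, 162.
n = 21.
P20: r = 4.4; ranks 4–5 are 109, 112; interpolating gives 110.2.
P85: r = 18.7; ranks 18–19 are 152, 154; interpolating gives 153.4.
Difference: 153.4 − 110.2 = 43.2.

43.20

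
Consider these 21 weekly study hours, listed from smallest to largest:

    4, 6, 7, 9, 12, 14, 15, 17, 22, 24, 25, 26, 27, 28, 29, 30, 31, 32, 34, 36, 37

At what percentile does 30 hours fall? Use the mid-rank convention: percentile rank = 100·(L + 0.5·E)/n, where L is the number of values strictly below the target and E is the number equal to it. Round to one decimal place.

73.8

Count below 30: L = 15; count equal: E = 1; n = 21.
Percentile rank = 100·(15 + 0.5·1)/21 = 100·15.5/21 = 73.81.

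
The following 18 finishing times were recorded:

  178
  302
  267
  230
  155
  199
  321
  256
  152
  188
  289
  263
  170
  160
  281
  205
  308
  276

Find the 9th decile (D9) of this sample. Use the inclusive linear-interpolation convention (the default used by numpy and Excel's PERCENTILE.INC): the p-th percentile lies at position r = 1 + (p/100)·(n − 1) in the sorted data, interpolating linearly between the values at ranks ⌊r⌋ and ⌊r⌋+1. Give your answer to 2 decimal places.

Sorted: 152, 155, 160, 170, 178, 188, 199, 205, 230, 256, 263, 267, 276, 281, 289, 302, 308, 321.
n = 18.
r = 1 + (90/100)·(18 − 1) = 1 + 15.3 = 16.3.
Rank 16 is 302 and rank 17 is 308.
Interpolate: 302 + 0.3·(308 − 302) = 302 + 0.3·6 = 303.8.

303.80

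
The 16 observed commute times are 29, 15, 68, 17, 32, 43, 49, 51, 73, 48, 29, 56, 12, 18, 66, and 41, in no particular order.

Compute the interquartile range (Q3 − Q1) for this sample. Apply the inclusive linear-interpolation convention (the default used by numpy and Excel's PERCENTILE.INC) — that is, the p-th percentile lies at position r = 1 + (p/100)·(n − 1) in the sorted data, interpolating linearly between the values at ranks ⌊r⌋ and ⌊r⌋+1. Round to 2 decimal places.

Sorted: 12, 15, 17, 18, 29, 29, 32, 41, 43, 48, 49, 51, 56, 66, 68, 73.
n = 16.
P25: r = 4.75; ranks 4–5 are 18, 29; interpolating gives 26.25.
P75: r = 12.25; ranks 12–13 are 51, 56; interpolating gives 52.25.
Difference: 52.25 − 26.25 = 26.

26.00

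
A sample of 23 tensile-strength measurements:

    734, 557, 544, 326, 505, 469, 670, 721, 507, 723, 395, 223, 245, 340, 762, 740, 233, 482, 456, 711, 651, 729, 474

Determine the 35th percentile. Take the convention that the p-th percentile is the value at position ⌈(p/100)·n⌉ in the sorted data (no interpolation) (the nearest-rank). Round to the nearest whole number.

474

Sorted: 223, 233, 245, 326, 340, 395, 456, 469, 474, 482, 505, 507, 544, 557, 651, 670, 711, 721, 723, 729, 734, 740, 762.
n = 23.
Position = ⌈35/100 · 23⌉ = ⌈8.05⌉ = 9.
The value at rank 9 is 474.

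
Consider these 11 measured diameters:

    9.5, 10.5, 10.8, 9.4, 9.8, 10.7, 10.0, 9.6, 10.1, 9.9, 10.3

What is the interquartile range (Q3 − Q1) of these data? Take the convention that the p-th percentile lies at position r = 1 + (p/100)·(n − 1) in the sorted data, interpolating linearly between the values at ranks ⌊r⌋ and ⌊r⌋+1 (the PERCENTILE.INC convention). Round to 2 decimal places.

Sorted: 9.4, 9.5, 9.6, 9.8, 9.9, 10.0, 10.1, 10.3, 10.5, 10.7, 10.8.
n = 11.
P25: r = 3.5; ranks 3–4 are 9.6, 9.8; interpolating gives 9.7.
P75: r = 8.5; ranks 8–9 are 10.3, 10.5; interpolating gives 10.4.
Difference: 10.4 − 9.7 = 0.7.

0.70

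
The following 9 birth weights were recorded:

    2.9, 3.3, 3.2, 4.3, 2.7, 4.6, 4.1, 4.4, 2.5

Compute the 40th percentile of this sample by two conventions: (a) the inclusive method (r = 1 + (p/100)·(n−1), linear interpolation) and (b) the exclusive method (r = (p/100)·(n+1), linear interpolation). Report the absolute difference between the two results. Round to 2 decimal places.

Sorted: 2.5, 2.7, 2.9, 3.2, 3.3, 4.1, 4.3, 4.4, 4.6.
n = 9.
(a) r = 4.2; between ranks 4 (3.2) and 5 (3.3): 3.22.
(b) r = 4 → value at rank 4 = 3.2.
|3.22 − 3.2| = 0.02.

0.02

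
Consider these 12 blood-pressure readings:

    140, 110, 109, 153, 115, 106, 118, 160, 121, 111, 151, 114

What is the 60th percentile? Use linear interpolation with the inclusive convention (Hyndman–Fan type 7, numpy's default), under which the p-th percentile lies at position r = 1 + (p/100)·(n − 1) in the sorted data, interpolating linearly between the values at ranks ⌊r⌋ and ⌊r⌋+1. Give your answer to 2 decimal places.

119.80

Sorted: 106, 109, 110, 111, 114, 115, 118, 121, 140, 151, 153, 160.
n = 12.
r = 1 + (60/100)·(12 − 1) = 1 + 6.6 = 7.6.
Rank 7 is 118 and rank 8 is 121.
Interpolate: 118 + 0.6·(121 − 118) = 118 + 0.6·3 = 119.8.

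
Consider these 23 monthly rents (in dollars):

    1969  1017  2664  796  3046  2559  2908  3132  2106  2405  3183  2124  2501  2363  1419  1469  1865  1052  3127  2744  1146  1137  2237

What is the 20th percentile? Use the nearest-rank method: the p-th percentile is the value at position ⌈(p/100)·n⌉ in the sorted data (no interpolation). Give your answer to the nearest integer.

Sorted: 796, 1017, 1052, 1137, 1146, 1419, 1469, 1865, 1969, 2106, 2124, 2237, 2363, 2405, 2501, 2559, 2664, 2744, 2908, 3046, 3127, 3132, 3183.
n = 23.
Position = ⌈20/100 · 23⌉ = ⌈4.6⌉ = 5.
The value at rank 5 is 1146.

1146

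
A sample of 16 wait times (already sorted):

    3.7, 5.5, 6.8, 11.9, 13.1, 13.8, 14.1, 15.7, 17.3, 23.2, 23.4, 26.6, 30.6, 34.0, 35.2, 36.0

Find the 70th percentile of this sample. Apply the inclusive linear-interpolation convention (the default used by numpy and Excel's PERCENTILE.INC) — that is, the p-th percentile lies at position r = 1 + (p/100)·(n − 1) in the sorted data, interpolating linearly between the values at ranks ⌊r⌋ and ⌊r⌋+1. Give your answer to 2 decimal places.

25.00

n = 16.
r = 1 + (70/100)·(16 − 1) = 1 + 10.5 = 11.5.
Rank 11 is 23.4 and rank 12 is 26.6.
Interpolate: 23.4 + 0.5·(26.6 − 23.4) = 23.4 + 0.5·3.2 = 25.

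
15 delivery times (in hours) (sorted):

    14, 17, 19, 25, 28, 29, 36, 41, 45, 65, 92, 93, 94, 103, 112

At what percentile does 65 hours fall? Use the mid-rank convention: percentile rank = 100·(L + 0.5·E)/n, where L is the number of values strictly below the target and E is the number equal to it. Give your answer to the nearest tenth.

63.3

Count below 65: L = 9; count equal: E = 1; n = 15.
Percentile rank = 100·(9 + 0.5·1)/15 = 100·9.5/15 = 63.33.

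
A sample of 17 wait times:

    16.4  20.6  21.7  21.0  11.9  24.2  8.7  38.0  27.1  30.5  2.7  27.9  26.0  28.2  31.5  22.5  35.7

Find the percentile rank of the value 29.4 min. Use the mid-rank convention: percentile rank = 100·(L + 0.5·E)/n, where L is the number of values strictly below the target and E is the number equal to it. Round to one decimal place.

Sorted: 2.7, 8.7, 11.9, 16.4, 20.6, 21.0, 21.7, 22.5, 24.2, 26.0, 27.1, 27.9, 28.2, 30.5, 31.5, 35.7, 38.0.
Count below 29.4: L = 13; count equal: E = 0; n = 17.
Percentile rank = 100·(13 + 0.5·0)/17 = 100·13/17 = 76.47.

76.5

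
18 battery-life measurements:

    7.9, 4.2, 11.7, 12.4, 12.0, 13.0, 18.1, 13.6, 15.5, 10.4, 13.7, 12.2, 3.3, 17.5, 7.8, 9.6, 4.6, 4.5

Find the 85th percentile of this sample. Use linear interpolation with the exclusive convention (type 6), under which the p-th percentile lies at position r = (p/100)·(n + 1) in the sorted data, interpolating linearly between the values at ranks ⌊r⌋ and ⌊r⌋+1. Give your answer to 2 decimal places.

Sorted: 3.3, 4.2, 4.5, 4.6, 7.8, 7.9, 9.6, 10.4, 11.7, 12.0, 12.2, 12.4, 13.0, 13.6, 13.7, 15.5, 17.5, 18.1.
n = 18.
r = (85/100)·(18 + 1) = 16.15.
Rank 16 is 15.5 and rank 17 is 17.5.
Interpolate: 15.5 + 0.15·(17.5 − 15.5) = 15.5 + 0.15·2 = 15.8.

15.80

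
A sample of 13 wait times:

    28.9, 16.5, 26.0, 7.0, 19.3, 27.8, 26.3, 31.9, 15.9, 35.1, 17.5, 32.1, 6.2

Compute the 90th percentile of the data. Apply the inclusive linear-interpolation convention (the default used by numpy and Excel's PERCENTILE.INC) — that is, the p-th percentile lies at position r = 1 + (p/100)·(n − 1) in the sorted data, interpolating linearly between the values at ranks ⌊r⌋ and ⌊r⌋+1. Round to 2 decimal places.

Sorted: 6.2, 7.0, 15.9, 16.5, 17.5, 19.3, 26.0, 26.3, 27.8, 28.9, 31.9, 32.1, 35.1.
n = 13.
r = 1 + (90/100)·(13 − 1) = 1 + 10.8 = 11.8.
Rank 11 is 31.9 and rank 12 is 32.1.
Interpolate: 31.9 + 0.8·(32.1 − 31.9) = 31.9 + 0.8·0.2 = 32.06.

32.06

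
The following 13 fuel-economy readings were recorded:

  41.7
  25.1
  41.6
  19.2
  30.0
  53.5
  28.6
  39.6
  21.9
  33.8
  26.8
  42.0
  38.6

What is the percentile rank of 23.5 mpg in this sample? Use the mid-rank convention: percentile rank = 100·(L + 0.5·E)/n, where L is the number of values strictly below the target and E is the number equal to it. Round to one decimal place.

Sorted: 19.2, 21.9, 25.1, 26.8, 28.6, 30.0, 33.8, 38.6, 39.6, 41.6, 41.7, 42.0, 53.5.
Count below 23.5: L = 2; count equal: E = 0; n = 13.
Percentile rank = 100·(2 + 0.5·0)/13 = 100·2/13 = 15.38.

15.4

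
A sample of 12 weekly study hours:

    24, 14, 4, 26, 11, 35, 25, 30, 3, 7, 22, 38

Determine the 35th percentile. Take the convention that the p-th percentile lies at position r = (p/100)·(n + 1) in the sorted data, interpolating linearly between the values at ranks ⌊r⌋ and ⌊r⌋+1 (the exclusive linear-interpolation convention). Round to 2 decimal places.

Sorted: 3, 4, 7, 11, 14, 22, 24, 25, 26, 30, 35, 38.
n = 12.
r = (35/100)·(12 + 1) = 4.55.
Rank 4 is 11 and rank 5 is 14.
Interpolate: 11 + 0.55·(14 − 11) = 11 + 0.55·3 = 12.65.

12.65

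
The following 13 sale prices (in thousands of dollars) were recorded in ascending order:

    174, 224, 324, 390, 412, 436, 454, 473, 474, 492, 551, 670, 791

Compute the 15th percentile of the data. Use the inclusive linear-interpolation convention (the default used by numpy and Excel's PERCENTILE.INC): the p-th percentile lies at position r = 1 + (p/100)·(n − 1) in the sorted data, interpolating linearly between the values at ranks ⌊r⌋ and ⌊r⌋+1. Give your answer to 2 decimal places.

n = 13.
r = 1 + (15/100)·(13 − 1) = 1 + 1.8 = 2.8.
Rank 2 is 224 and rank 3 is 324.
Interpolate: 224 + 0.8·(324 − 224) = 224 + 0.8·100 = 304.

304.00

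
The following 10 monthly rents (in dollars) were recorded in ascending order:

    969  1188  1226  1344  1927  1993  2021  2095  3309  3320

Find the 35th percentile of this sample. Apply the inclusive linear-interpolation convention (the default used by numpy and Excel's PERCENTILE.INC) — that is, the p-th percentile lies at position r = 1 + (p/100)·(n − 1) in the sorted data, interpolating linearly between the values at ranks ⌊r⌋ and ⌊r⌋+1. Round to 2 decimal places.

n = 10.
r = 1 + (35/100)·(10 − 1) = 1 + 3.15 = 4.15.
Rank 4 is 1344 and rank 5 is 1927.
Interpolate: 1344 + 0.15·(1927 − 1344) = 1344 + 0.15·583 = 1431.45.

1431.45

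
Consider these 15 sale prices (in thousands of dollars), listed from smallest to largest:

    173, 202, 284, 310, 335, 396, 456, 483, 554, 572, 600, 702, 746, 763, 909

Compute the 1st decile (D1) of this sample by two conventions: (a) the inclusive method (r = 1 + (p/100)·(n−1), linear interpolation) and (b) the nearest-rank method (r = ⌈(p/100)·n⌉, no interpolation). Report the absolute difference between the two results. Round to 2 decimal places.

32.80

n = 15.
(a) r = 2.4; between ranks 2 (202) and 3 (284): 234.8.
(b) the nearest-rank method: rank 2 → 202.
|234.8 − 202| = 32.8.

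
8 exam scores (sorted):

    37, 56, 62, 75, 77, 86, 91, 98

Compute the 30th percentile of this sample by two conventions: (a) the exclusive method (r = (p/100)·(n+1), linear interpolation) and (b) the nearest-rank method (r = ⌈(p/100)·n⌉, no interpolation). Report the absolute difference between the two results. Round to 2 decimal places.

1.80

n = 8.
(a) r = 2.7; between ranks 2 (56) and 3 (62): 60.2.
(b) the nearest-rank method: rank 3 → 62.
|60.2 − 62| = 1.8.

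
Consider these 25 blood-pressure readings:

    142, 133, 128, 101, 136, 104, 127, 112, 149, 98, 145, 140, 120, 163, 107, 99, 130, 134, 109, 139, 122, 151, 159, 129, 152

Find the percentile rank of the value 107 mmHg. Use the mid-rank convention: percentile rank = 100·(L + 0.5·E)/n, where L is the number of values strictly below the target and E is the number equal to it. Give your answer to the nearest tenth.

18.0

Sorted: 98, 99, 101, 104, 107, 109, 112, 120, 122, 127, 128, 129, 130, 133, 134, 136, 139, 140, 142, 145, 149, 151, 152, 159, 163.
Count below 107: L = 4; count equal: E = 1; n = 25.
Percentile rank = 100·(4 + 0.5·1)/25 = 100·4.5/25 = 18.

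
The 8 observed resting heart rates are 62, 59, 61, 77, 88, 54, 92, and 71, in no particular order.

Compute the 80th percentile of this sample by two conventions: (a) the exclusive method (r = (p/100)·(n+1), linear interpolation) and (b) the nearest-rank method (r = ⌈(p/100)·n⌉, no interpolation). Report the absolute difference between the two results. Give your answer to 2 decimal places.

0.80

Sorted: 54, 59, 61, 62, 71, 77, 88, 92.
n = 8.
(a) r = 7.2; between ranks 7 (88) and 8 (92): 88.8.
(b) the nearest-rank method: rank 7 → 88.
|88.8 − 88| = 0.8.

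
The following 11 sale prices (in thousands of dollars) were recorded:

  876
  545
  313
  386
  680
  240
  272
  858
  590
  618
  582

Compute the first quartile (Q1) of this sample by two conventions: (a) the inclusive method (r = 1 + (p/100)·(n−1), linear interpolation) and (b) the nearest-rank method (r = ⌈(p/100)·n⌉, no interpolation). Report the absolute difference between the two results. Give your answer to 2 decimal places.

Sorted: 240, 272, 313, 386, 545, 582, 590, 618, 680, 858, 876.
n = 11.
(a) r = 3.5; between ranks 3 (313) and 4 (386): 349.5.
(b) the nearest-rank method: rank 3 → 313.
|349.5 − 313| = 36.5.

36.50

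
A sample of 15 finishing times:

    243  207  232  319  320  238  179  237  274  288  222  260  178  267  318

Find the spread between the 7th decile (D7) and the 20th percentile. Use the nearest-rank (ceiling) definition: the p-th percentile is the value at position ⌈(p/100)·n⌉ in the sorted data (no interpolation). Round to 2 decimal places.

67.00

Sorted: 178, 179, 207, 222, 232, 237, 238, 243, 260, 267, 274, 288, 318, 319, 320.
n = 15.
P20: rank ⌈20/100·15⌉ = 3 → 207.
P70: rank ⌈70/100·15⌉ = 11 → 274.
Difference: 274 − 207 = 67.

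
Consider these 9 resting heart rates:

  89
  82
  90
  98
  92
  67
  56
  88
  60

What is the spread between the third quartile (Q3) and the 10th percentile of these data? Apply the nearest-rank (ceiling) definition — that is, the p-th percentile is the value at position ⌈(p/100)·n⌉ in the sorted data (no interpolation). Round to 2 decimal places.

Sorted: 56, 60, 67, 82, 88, 89, 90, 92, 98.
n = 9.
P10: rank ⌈10/100·9⌉ = 1 → 56.
P75: rank ⌈75/100·9⌉ = 7 → 90.
Difference: 90 − 56 = 34.

34.00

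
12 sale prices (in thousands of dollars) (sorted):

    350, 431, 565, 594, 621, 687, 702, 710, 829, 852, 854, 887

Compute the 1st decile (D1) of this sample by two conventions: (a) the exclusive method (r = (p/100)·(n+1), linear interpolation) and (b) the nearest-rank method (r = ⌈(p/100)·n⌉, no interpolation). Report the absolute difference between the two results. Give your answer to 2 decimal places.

n = 12.
(a) r = 1.3; between ranks 1 (350) and 2 (431): 374.3.
(b) the nearest-rank method: rank 2 → 431.
|374.3 − 431| = 56.7.

56.70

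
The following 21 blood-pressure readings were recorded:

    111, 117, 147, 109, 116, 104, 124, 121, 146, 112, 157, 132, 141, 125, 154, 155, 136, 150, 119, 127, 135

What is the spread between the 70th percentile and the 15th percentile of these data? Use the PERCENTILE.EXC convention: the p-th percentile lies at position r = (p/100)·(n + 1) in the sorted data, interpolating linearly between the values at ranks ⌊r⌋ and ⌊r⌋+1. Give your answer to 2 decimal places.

Sorted: 104, 109, 111, 112, 116, 117, 119, 121, 124, 125, 127, 132, 135, 136, 141, 146, 147, 150, 154, 155, 157.
n = 21.
P15: r = 3.3; ranks 3–4 are 111, 112; interpolating gives 111.3.
P70: r = 15.4; ranks 15–16 are 141, 146; interpolating gives 143.
Difference: 143 − 111.3 = 31.7.

31.70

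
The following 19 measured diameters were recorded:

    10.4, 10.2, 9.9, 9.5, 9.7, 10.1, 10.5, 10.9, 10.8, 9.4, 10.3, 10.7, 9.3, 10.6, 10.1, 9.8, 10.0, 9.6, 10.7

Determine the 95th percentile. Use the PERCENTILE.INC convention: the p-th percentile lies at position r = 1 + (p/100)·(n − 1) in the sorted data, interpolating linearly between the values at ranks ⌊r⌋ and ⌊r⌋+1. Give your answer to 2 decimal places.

Sorted: 9.3, 9.4, 9.5, 9.6, 9.7, 9.8, 9.9, 10.0, 10.1, 10.1, 10.2, 10.3, 10.4, 10.5, 10.6, 10.7, 10.7, 10.8, 10.9.
n = 19.
r = 1 + (95/100)·(19 − 1) = 1 + 17.1 = 18.1.
Rank 18 is 10.8 and rank 19 is 10.9.
Interpolate: 10.8 + 0.1·(10.9 − 10.8) = 10.8 + 0.1·0.1 = 10.81.

10.81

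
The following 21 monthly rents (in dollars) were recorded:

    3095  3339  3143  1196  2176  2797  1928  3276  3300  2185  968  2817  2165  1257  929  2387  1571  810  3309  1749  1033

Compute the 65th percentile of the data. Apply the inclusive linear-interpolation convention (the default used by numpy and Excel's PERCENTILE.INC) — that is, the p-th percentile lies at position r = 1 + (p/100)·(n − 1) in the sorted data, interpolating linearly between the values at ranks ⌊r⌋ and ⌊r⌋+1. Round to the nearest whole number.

Sorted: 810, 929, 968, 1033, 1196, 1257, 1571, 1749, 1928, 2165, 2176, 2185, 2387, 2797, 2817, 3095, 3143, 3276, 3300, 3309, 3339.
n = 21.
r = 1 + (65/100)·(21 − 1) = 1 + 13 = 14.
r is an integer, so P65 is the value at rank 14: 2797.

2797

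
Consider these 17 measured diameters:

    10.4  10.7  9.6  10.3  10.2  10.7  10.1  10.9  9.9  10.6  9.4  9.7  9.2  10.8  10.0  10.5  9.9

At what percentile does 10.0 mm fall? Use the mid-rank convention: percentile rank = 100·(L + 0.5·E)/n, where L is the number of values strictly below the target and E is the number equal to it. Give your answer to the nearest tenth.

38.2

Sorted: 9.2, 9.4, 9.6, 9.7, 9.9, 9.9, 10.0, 10.1, 10.2, 10.3, 10.4, 10.5, 10.6, 10.7, 10.7, 10.8, 10.9.
Count below 10.0: L = 6; count equal: E = 1; n = 17.
Percentile rank = 100·(6 + 0.5·1)/17 = 100·6.5/17 = 38.24.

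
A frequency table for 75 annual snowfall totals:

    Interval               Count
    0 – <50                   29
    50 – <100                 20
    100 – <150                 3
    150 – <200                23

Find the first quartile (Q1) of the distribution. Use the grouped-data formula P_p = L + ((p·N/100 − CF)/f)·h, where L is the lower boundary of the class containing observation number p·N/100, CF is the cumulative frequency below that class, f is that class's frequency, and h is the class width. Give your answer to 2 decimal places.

N = 75; target position k = 25/100 · 75 = 18.75.
Cumulative frequencies: 29, 49, 52, 75.
Observation 18.75 falls in the class 0 – <50.
L = 0, CF = 0, f = 29, h = 50.
P25 = 0 + ((18.75 − 0)/29)·50 = 0 + 32.3276 = 32.3276.

32.33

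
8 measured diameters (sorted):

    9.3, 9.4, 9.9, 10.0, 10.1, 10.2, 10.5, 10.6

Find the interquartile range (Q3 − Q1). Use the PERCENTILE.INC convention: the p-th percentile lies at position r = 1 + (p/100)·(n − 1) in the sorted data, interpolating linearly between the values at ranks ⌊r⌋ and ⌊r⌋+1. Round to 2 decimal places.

n = 8.
P25: r = 2.75; ranks 2–3 are 9.4, 9.9; interpolating gives 9.775.
P75: r = 6.25; ranks 6–7 are 10.2, 10.5; interpolating gives 10.275.
Difference: 10.275 − 9.775 = 0.5.

0.50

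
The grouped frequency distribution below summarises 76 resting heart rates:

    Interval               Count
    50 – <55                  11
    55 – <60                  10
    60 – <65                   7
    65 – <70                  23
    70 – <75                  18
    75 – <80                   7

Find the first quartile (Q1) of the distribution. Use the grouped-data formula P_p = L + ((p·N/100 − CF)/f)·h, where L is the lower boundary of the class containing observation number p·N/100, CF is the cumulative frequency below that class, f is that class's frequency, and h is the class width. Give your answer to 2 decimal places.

59.00

N = 76; target position k = 25/100 · 76 = 19.
Cumulative frequencies: 11, 21, 28, 51, 69, 76.
Observation 19 falls in the class 55 – <60.
L = 55, CF = 11, f = 10, h = 5.
P25 = 55 + ((19 − 11)/10)·5 = 55 + 4 = 59.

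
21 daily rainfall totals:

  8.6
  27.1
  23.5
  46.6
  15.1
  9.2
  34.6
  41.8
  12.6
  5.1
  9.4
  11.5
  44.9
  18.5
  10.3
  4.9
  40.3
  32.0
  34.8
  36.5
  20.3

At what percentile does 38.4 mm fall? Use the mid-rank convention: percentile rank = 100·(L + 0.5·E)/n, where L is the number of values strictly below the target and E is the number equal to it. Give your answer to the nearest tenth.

81.0

Sorted: 4.9, 5.1, 8.6, 9.2, 9.4, 10.3, 11.5, 12.6, 15.1, 18.5, 20.3, 23.5, 27.1, 32.0, 34.6, 34.8, 36.5, 40.3, 41.8, 44.9, 46.6.
Count below 38.4: L = 17; count equal: E = 0; n = 21.
Percentile rank = 100·(17 + 0.5·0)/21 = 100·17/21 = 80.95.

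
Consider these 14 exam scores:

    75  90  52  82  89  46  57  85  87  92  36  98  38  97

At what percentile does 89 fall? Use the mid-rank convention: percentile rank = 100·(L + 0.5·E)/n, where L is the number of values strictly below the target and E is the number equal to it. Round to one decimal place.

67.9

Sorted: 36, 38, 46, 52, 57, 75, 82, 85, 87, 89, 90, 92, 97, 98.
Count below 89: L = 9; count equal: E = 1; n = 14.
Percentile rank = 100·(9 + 0.5·1)/14 = 100·9.5/14 = 67.86.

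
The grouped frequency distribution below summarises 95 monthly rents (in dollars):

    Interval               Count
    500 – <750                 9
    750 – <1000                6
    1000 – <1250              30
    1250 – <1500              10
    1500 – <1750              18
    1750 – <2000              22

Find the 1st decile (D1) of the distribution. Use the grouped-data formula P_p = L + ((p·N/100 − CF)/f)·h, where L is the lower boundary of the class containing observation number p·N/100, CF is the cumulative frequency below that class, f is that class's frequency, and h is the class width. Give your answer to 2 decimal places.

N = 95; target position k = 10/100 · 95 = 9.5.
Cumulative frequencies: 9, 15, 45, 55, 73, 95.
Observation 9.5 falls in the class 750 – <1000.
L = 750, CF = 9, f = 6, h = 250.
P10 = 750 + ((9.5 − 9)/6)·250 = 750 + 20.8333 = 770.833.

770.83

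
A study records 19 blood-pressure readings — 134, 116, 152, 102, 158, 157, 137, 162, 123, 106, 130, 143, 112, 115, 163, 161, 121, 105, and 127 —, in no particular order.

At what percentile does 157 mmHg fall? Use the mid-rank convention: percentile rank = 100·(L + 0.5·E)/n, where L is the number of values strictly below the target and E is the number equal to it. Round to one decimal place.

Sorted: 102, 105, 106, 112, 115, 116, 121, 123, 127, 130, 134, 137, 143, 152, 157, 158, 161, 162, 163.
Count below 157: L = 14; count equal: E = 1; n = 19.
Percentile rank = 100·(14 + 0.5·1)/19 = 100·14.5/19 = 76.32.

76.3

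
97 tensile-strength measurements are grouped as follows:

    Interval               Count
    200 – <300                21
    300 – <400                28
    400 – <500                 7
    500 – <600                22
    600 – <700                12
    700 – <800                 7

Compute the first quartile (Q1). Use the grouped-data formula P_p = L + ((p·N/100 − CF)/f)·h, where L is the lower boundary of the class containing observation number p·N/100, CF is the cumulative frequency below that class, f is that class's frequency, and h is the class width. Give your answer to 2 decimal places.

N = 97; target position k = 25/100 · 97 = 24.25.
Cumulative frequencies: 21, 49, 56, 78, 90, 97.
Observation 24.25 falls in the class 300 – <400.
L = 300, CF = 21, f = 28, h = 100.
P25 = 300 + ((24.25 − 21)/28)·100 = 300 + 11.6071 = 311.607.

311.61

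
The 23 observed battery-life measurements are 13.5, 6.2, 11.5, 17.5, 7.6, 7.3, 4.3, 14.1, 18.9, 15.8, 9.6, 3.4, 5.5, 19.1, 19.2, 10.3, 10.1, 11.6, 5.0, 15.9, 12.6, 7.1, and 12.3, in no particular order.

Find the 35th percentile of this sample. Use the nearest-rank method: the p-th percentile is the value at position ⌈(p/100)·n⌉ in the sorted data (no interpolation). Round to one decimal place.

Sorted: 3.4, 4.3, 5.0, 5.5, 6.2, 7.1, 7.3, 7.6, 9.6, 10.1, 10.3, 11.5, 11.6, 12.3, 12.6, 13.5, 14.1, 15.8, 15.9, 17.5, 18.9, 19.1, 19.2.
n = 23.
Position = ⌈35/100 · 23⌉ = ⌈8.05⌉ = 9.
The value at rank 9 is 9.6.

9.6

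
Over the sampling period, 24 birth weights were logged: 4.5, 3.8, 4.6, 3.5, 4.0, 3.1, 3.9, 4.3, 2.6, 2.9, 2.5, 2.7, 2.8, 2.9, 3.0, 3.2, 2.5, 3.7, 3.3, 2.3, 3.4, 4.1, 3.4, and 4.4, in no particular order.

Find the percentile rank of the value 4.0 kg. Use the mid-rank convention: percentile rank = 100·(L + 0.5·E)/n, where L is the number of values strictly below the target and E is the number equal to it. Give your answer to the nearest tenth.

77.1

Sorted: 2.3, 2.5, 2.5, 2.6, 2.7, 2.8, 2.9, 2.9, 3.0, 3.1, 3.2, 3.3, 3.4, 3.4, 3.5, 3.7, 3.8, 3.9, 4.0, 4.1, 4.3, 4.4, 4.5, 4.6.
Count below 4.0: L = 18; count equal: E = 1; n = 24.
Percentile rank = 100·(18 + 0.5·1)/24 = 100·18.5/24 = 77.08.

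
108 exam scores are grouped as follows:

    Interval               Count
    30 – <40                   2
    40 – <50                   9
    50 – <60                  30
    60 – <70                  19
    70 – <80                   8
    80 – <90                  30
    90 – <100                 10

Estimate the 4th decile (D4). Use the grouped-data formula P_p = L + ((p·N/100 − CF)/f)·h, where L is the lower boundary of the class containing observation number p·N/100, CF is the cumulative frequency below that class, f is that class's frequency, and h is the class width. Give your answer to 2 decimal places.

61.16

N = 108; target position k = 40/100 · 108 = 43.2.
Cumulative frequencies: 2, 11, 41, 60, 68, 98, 108.
Observation 43.2 falls in the class 60 – <70.
L = 60, CF = 41, f = 19, h = 10.
P40 = 60 + ((43.2 − 41)/19)·10 = 60 + 1.15789 = 61.1579.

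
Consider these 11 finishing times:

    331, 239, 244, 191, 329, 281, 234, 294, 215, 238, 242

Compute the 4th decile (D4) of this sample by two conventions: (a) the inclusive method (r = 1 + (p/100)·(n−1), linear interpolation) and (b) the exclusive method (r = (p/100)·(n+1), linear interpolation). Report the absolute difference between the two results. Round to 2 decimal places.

Sorted: 191, 215, 234, 238, 239, 242, 244, 281, 294, 329, 331.
n = 11.
(a) r = 5 → value at rank 5 = 239.
(b) r = 4.8; between ranks 4 (238) and 5 (239): 238.8.
|239 − 238.8| = 0.2.

0.20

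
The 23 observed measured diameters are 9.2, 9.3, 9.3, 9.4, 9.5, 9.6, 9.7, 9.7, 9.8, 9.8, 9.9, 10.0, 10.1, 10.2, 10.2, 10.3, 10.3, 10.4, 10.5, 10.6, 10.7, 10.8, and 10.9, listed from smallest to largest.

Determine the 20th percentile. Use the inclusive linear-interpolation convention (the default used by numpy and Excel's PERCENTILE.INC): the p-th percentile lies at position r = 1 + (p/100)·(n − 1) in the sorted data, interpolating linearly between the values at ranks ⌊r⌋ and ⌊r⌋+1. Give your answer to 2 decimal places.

9.54

n = 23.
r = 1 + (20/100)·(23 − 1) = 1 + 4.4 = 5.4.
Rank 5 is 9.5 and rank 6 is 9.6.
Interpolate: 9.5 + 0.4·(9.6 − 9.5) = 9.5 + 0.4·0.1 = 9.54.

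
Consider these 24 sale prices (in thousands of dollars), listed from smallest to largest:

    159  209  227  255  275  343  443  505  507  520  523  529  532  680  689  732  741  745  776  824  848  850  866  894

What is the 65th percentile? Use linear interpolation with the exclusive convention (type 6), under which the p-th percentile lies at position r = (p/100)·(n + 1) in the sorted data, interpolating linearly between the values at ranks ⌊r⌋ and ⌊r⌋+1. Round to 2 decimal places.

n = 24.
r = (65/100)·(24 + 1) = 16.25.
Rank 16 is 732 and rank 17 is 741.
Interpolate: 732 + 0.25·(741 − 732) = 732 + 0.25·9 = 734.25.

734.25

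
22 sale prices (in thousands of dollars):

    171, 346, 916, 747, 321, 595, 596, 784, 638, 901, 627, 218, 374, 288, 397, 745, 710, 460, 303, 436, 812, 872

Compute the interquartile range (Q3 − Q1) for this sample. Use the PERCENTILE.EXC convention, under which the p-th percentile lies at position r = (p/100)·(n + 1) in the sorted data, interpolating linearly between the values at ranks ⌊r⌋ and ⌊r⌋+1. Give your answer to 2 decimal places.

Sorted: 171, 218, 288, 303, 321, 346, 374, 397, 436, 460, 595, 596, 627, 638, 710, 745, 747, 784, 812, 872, 901, 916.
n = 22.
P25: r = 5.75; ranks 5–6 are 321, 346; interpolating gives 339.75.
P75: r = 17.25; ranks 17–18 are 747, 784; interpolating gives 756.25.
Difference: 756.25 − 339.75 = 416.5.

416.50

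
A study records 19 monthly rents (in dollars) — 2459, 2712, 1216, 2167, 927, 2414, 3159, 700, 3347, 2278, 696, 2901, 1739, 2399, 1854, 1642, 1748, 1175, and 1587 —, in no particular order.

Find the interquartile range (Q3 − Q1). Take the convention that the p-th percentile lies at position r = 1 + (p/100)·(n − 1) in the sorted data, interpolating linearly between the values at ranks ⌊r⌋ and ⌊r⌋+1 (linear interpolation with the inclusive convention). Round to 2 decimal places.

1035.00

Sorted: 696, 700, 927, 1175, 1216, 1587, 1642, 1739, 1748, 1854, 2167, 2278, 2399, 2414, 2459, 2712, 2901, 3159, 3347.
n = 19.
P25: r = 5.5; ranks 5–6 are 1216, 1587; interpolating gives 1401.5.
P75: r = 14.5; ranks 14–15 are 2414, 2459; interpolating gives 2436.5.
Difference: 2436.5 − 1401.5 = 1035.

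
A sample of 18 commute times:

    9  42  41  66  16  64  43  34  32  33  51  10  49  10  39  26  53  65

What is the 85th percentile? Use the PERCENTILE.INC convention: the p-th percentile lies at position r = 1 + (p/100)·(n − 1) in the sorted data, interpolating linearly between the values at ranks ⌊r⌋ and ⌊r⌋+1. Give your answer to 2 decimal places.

57.95

Sorted: 9, 10, 10, 16, 26, 32, 33, 34, 39, 41, 42, 43, 49, 51, 53, 64, 65, 66.
n = 18.
r = 1 + (85/100)·(18 − 1) = 1 + 14.45 = 15.45.
Rank 15 is 53 and rank 16 is 64.
Interpolate: 53 + 0.45·(64 − 53) = 53 + 0.45·11 = 57.95.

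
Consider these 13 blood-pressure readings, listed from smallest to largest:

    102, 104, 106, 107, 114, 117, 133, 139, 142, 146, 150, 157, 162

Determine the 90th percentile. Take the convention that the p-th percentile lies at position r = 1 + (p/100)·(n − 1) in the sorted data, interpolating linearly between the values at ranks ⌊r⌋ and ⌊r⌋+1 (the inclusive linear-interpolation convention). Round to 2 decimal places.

n = 13.
r = 1 + (90/100)·(13 − 1) = 1 + 10.8 = 11.8.
Rank 11 is 150 and rank 12 is 157.
Interpolate: 150 + 0.8·(157 − 150) = 150 + 0.8·7 = 155.6.

155.60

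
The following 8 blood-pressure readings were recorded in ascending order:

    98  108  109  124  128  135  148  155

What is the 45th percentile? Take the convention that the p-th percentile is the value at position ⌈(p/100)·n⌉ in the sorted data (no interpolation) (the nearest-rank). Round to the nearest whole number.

n = 8.
Position = ⌈45/100 · 8⌉ = ⌈3.6⌉ = 4.
The value at rank 4 is 124.

124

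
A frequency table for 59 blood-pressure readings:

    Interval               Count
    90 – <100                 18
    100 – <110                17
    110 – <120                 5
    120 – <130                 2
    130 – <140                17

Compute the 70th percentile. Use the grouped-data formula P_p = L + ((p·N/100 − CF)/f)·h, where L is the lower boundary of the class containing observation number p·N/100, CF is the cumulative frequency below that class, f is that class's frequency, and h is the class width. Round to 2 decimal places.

N = 59; target position k = 70/100 · 59 = 41.3.
Cumulative frequencies: 18, 35, 40, 42, 59.
Observation 41.3 falls in the class 120 – <130.
L = 120, CF = 40, f = 2, h = 10.
P70 = 120 + ((41.3 − 40)/2)·10 = 120 + 6.5 = 126.5.

126.50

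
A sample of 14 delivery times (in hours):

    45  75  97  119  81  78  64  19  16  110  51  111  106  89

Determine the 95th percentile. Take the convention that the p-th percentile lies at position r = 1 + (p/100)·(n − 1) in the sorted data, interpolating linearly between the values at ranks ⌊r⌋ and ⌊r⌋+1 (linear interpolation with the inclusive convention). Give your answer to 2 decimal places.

113.80

Sorted: 16, 19, 45, 51, 64, 75, 78, 81, 89, 97, 106, 110, 111, 119.
n = 14.
r = 1 + (95/100)·(14 − 1) = 1 + 12.35 = 13.35.
Rank 13 is 111 and rank 14 is 119.
Interpolate: 111 + 0.35·(119 − 111) = 111 + 0.35·8 = 113.8.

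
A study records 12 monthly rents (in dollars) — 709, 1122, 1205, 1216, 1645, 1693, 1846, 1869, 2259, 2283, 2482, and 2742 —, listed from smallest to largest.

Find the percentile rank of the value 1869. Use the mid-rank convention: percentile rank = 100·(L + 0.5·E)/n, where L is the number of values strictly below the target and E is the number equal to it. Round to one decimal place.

Count below 1869: L = 7; count equal: E = 1; n = 12.
Percentile rank = 100·(7 + 0.5·1)/12 = 100·7.5/12 = 62.5.

62.5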